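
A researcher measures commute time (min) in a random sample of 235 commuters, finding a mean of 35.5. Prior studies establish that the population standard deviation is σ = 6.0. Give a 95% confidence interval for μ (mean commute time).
(34.73, 36.27)

z-interval (σ known):
z* = 1.960 for 95% confidence

Margin of error = z* · σ/√n = 1.960 · 6.0/√235 = 0.77

CI: (35.5 - 0.77, 35.5 + 0.77) = (34.73, 36.27)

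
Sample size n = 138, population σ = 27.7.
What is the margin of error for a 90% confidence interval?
Margin of error = 3.88

Margin of error = z* · σ/√n
= 1.645 · 27.7/√138
= 1.645 · 27.7/11.7473
= 3.88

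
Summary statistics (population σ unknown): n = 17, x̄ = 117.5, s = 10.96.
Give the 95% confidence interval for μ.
(111.86, 123.14)

t-interval (σ unknown):
df = n - 1 = 16
t* = 2.120 for 95% confidence

Margin of error = t* · s/√n = 2.120 · 10.96/√17 = 5.64

CI: (111.86, 123.14)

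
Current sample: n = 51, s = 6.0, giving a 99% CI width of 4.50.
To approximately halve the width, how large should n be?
n ≈ 204

CI width ∝ 1/√n
To reduce width by factor 2, need √n to grow by 2 → need 2² = 4 times as many samples.

Current: n = 51, width = 4.50
New: n = 204, width ≈ 2.18

Width reduced by factor of 4.50/2.18 = 2.06.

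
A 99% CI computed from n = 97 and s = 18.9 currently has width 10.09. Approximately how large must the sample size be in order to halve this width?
n ≈ 388

CI width ∝ 1/√n
To reduce width by factor 2, need √n to grow by 2 → need 2² = 4 times as many samples.

Current: n = 97, width = 10.09
New: n = 388, width ≈ 4.97

Width reduced by factor of 10.09/4.97 = 2.03.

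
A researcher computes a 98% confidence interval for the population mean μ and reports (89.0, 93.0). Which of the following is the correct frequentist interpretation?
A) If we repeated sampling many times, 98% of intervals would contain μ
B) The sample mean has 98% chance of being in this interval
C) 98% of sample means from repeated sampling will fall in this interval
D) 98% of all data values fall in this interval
A

A) Correct — this is the frequentist long-run coverage interpretation.
B) Wrong — x̄ is observed and sits in the interval by construction.
C) Wrong — coverage applies to intervals containing μ, not to future x̄ values.
D) Wrong — a CI is about the parameter μ, not individual data values.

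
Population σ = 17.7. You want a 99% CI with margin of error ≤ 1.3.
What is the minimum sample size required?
n ≥ 1231

For margin E ≤ 1.3:
n ≥ (z* · σ / E)²
n ≥ (2.576 · 17.7 / 1.3)²
n ≥ 1230.13

Minimum n = 1231 (rounding up)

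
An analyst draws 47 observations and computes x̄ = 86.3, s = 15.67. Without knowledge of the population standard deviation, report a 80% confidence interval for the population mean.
(83.33, 89.27)

t-interval (σ unknown):
df = n - 1 = 46
t* = 1.300 for 80% confidence

Margin of error = t* · s/√n = 1.300 · 15.67/√47 = 2.97

CI: (83.33, 89.27)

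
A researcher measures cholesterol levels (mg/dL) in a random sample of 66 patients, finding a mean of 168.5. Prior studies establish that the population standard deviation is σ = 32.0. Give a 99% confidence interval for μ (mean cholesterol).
(158.35, 178.65)

z-interval (σ known):
z* = 2.576 for 99% confidence

Margin of error = z* · σ/√n = 2.576 · 32.0/√66 = 10.15

CI: (168.5 - 10.15, 168.5 + 10.15) = (158.35, 178.65)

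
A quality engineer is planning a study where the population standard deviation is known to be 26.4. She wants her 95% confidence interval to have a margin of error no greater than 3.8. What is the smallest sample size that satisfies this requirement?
n ≥ 186

For margin E ≤ 3.8:
n ≥ (z* · σ / E)²
n ≥ (1.960 · 26.4 / 3.8)²
n ≥ 185.42

Minimum n = 186 (rounding up)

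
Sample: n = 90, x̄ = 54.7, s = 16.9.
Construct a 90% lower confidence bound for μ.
μ ≥ 52.40

Lower bound (one-sided):
t* = 1.291 (one-sided for 90%)
Lower bound = x̄ - t* · s/√n = 54.7 - 1.291 · 16.9/√90 = 52.40

We are 90% confident that μ ≥ 52.40.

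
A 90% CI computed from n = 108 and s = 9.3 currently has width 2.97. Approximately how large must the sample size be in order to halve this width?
n ≈ 432

CI width ∝ 1/√n
To reduce width by factor 2, need √n to grow by 2 → need 2² = 4 times as many samples.

Current: n = 108, width = 2.97
New: n = 432, width ≈ 1.47

Width reduced by factor of 2.97/1.47 = 2.02.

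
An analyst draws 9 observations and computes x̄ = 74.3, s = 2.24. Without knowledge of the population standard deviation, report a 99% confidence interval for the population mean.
(71.79, 76.81)

t-interval (σ unknown):
df = n - 1 = 8
t* = 3.355 for 99% confidence

Margin of error = t* · s/√n = 3.355 · 2.24/√9 = 2.51

CI: (71.79, 76.81)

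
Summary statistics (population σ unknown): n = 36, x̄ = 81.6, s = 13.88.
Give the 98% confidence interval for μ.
(75.96, 87.24)

t-interval (σ unknown):
df = n - 1 = 35
t* = 2.438 for 98% confidence

Margin of error = t* · s/√n = 2.438 · 13.88/√36 = 5.64

CI: (75.96, 87.24)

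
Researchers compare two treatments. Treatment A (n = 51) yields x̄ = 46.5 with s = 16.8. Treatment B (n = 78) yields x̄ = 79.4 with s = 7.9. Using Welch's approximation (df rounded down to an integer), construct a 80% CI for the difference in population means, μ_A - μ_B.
(-36.16, -29.64)

Difference: x̄₁ - x̄₂ = -32.90
SE = √(s₁²/n₁ + s₂²/n₂) = √(16.8²/51 + 7.9²/78) = 2.5168
df = 64.63 → 64 (Welch–Satterthwaite, rounded down)
t* = 1.295

CI: -32.90 ± 1.295 · 2.5168 = -32.90 ± 3.26 = (-36.16, -29.64)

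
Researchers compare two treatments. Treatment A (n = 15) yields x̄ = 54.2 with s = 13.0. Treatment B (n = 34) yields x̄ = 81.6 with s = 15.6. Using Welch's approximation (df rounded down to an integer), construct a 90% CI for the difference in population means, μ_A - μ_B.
(-34.68, -20.12)

Difference: x̄₁ - x̄₂ = -27.40
SE = √(s₁²/n₁ + s₂²/n₂) = √(13.0²/15 + 15.6²/34) = 4.2924
df = 31.97 → 31 (Welch–Satterthwaite, rounded down)
t* = 1.696

CI: -27.40 ± 1.696 · 4.2924 = -27.40 ± 7.28 = (-34.68, -20.12)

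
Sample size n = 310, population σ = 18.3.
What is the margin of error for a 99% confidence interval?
Margin of error = 2.68

Margin of error = z* · σ/√n
= 2.576 · 18.3/√310
= 2.576 · 18.3/17.6068
= 2.68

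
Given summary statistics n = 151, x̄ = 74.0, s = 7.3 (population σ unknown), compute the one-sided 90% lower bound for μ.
μ ≥ 73.24

Lower bound (one-sided):
t* = 1.287 (one-sided for 90%)
Lower bound = x̄ - t* · s/√n = 74.0 - 1.287 · 7.3/√151 = 73.24

We are 90% confident that μ ≥ 73.24.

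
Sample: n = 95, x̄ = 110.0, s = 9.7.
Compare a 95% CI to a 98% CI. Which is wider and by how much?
98% CI is wider by 0.76

df = 94
95% CI: t* = 1.986, (108.02, 111.98), width = 2 · t* · s/√n = 3.95
98% CI: t* = 2.367, (107.64, 112.36), width = 2 · t* · s/√n = 4.71

The 98% CI is wider by 4.71 - 3.95 = 0.76.
Higher confidence requires a wider interval.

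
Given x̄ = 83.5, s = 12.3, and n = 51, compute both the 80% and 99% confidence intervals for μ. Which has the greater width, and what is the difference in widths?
99% CI is wider by 4.75

df = 50
80% CI: t* = 1.299, (81.26, 85.74), width = 2 · t* · s/√n = 4.47
99% CI: t* = 2.678, (78.89, 88.11), width = 2 · t* · s/√n = 9.22

The 99% CI is wider by 9.22 - 4.47 = 4.75.
Higher confidence requires a wider interval.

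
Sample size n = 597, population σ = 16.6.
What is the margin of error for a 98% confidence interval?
Margin of error = 1.58

Margin of error = z* · σ/√n
= 2.326 · 16.6/√597
= 2.326 · 16.6/24.4336
= 1.58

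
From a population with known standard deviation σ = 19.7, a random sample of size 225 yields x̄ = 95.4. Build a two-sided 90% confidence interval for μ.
(93.24, 97.56)

z-interval (σ known):
z* = 1.645 for 90% confidence

Margin of error = z* · σ/√n = 1.645 · 19.7/√225 = 2.16

CI: (95.4 - 2.16, 95.4 + 2.16) = (93.24, 97.56)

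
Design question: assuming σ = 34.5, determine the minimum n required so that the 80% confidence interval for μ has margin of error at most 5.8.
n ≥ 59

For margin E ≤ 5.8:
n ≥ (z* · σ / E)²
n ≥ (1.282 · 34.5 / 5.8)²
n ≥ 58.15

Minimum n = 59 (rounding up)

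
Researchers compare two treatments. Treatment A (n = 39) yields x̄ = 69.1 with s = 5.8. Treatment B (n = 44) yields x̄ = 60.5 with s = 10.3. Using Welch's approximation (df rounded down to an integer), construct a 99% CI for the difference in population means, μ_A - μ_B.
(3.81, 13.39)

Difference: x̄₁ - x̄₂ = 8.60
SE = √(s₁²/n₁ + s₂²/n₂) = √(5.8²/39 + 10.3²/44) = 1.8093
df = 69.24 → 69 (Welch–Satterthwaite, rounded down)
t* = 2.649

CI: 8.60 ± 2.649 · 1.8093 = 8.60 ± 4.79 = (3.81, 13.39)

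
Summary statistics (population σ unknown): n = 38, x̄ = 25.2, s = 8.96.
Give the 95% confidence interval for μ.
(22.26, 28.14)

t-interval (σ unknown):
df = n - 1 = 37
t* = 2.026 for 95% confidence

Margin of error = t* · s/√n = 2.026 · 8.96/√38 = 2.94

CI: (22.26, 28.14)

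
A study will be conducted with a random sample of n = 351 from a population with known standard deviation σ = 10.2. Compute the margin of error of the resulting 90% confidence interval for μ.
Margin of error = 0.90

Margin of error = z* · σ/√n
= 1.645 · 10.2/√351
= 1.645 · 10.2/18.7350
= 0.90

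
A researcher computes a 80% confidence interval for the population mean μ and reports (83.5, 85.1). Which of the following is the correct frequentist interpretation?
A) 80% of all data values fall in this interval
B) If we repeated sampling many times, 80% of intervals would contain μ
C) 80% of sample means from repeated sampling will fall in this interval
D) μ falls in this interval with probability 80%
B

A) Wrong — a CI is about the parameter μ, not individual data values.
B) Correct — this is the frequentist long-run coverage interpretation.
C) Wrong — coverage applies to intervals containing μ, not to future x̄ values.
D) Wrong — μ is fixed; the randomness lives in the interval, not in μ.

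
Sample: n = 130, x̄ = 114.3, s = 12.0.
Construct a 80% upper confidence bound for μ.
μ ≤ 115.19

Upper bound (one-sided):
t* = 0.844 (one-sided for 80%)
Upper bound = x̄ + t* · s/√n = 114.3 + 0.844 · 12.0/√130 = 115.19

We are 80% confident that μ ≤ 115.19.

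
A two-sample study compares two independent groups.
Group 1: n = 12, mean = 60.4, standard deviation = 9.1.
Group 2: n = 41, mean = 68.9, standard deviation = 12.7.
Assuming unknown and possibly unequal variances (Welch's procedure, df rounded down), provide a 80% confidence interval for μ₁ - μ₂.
(-12.84, -4.16)

Difference: x̄₁ - x̄₂ = -8.50
SE = √(s₁²/n₁ + s₂²/n₂) = √(9.1²/12 + 12.7²/41) = 3.2916
df = 24.89 → 24 (Welch–Satterthwaite, rounded down)
t* = 1.318

CI: -8.50 ± 1.318 · 3.2916 = -8.50 ± 4.34 = (-12.84, -4.16)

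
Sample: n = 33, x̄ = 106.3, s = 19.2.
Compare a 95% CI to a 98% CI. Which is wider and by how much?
98% CI is wider by 2.75

df = 32
95% CI: t* = 2.037, (99.49, 113.11), width = 2 · t* · s/√n = 13.62
98% CI: t* = 2.449, (98.11, 114.49), width = 2 · t* · s/√n = 16.37

The 98% CI is wider by 16.37 - 13.62 = 2.75.
Higher confidence requires a wider interval.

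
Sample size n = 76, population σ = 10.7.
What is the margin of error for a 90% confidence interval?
Margin of error = 2.02

Margin of error = z* · σ/√n
= 1.645 · 10.7/√76
= 1.645 · 10.7/8.7178
= 2.02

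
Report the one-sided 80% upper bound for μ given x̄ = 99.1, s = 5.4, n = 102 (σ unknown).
μ ≤ 99.55

Upper bound (one-sided):
t* = 0.845 (one-sided for 80%)
Upper bound = x̄ + t* · s/√n = 99.1 + 0.845 · 5.4/√102 = 99.55

We are 80% confident that μ ≤ 99.55.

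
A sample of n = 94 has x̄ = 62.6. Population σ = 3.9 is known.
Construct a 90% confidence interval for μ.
(61.94, 63.26)

z-interval (σ known):
z* = 1.645 for 90% confidence

Margin of error = z* · σ/√n = 1.645 · 3.9/√94 = 0.66

CI: (62.6 - 0.66, 62.6 + 0.66) = (61.94, 63.26)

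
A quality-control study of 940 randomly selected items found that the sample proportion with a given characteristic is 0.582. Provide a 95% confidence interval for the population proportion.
(0.550, 0.614)

Proportion CI:
SE = √(p̂(1-p̂)/n) = √(0.582 · 0.418 / 940) = 0.01609

z* = 1.960
Margin = z* · SE = 1.960 · 0.01609 = 0.0315

CI: 0.582 ± 0.0315 = (0.550, 0.614)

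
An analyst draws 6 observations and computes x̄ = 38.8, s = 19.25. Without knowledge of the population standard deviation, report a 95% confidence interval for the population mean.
(18.60, 59.00)

t-interval (σ unknown):
df = n - 1 = 5
t* = 2.571 for 95% confidence

Margin of error = t* · s/√n = 2.571 · 19.25/√6 = 20.20

CI: (18.60, 59.00)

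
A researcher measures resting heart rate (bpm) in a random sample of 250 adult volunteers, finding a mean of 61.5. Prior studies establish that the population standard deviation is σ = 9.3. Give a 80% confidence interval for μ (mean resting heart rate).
(60.75, 62.25)

z-interval (σ known):
z* = 1.282 for 80% confidence

Margin of error = z* · σ/√n = 1.282 · 9.3/√250 = 0.75

CI: (61.5 - 0.75, 61.5 + 0.75) = (60.75, 62.25)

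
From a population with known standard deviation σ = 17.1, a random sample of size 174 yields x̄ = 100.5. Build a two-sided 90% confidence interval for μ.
(98.37, 102.63)

z-interval (σ known):
z* = 1.645 for 90% confidence

Margin of error = z* · σ/√n = 1.645 · 17.1/√174 = 2.13

CI: (100.5 - 2.13, 100.5 + 2.13) = (98.37, 102.63)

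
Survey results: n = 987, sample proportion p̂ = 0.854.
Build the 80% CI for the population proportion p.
(0.840, 0.868)

Proportion CI:
SE = √(p̂(1-p̂)/n) = √(0.854 · 0.146 / 987) = 0.01124

z* = 1.282
Margin = z* · SE = 1.282 · 0.01124 = 0.0144

CI: 0.854 ± 0.0144 = (0.840, 0.868)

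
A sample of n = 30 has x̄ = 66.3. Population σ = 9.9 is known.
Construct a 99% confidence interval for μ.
(61.64, 70.96)

z-interval (σ known):
z* = 2.576 for 99% confidence

Margin of error = z* · σ/√n = 2.576 · 9.9/√30 = 4.66

CI: (66.3 - 4.66, 66.3 + 4.66) = (61.64, 70.96)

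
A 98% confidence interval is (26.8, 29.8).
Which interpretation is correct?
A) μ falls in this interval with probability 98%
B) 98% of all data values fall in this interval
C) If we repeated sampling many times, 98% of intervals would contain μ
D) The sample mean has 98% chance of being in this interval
C

A) Wrong — μ is fixed; the randomness lives in the interval, not in μ.
B) Wrong — a CI is about the parameter μ, not individual data values.
C) Correct — this is the frequentist long-run coverage interpretation.
D) Wrong — x̄ is observed and sits in the interval by construction.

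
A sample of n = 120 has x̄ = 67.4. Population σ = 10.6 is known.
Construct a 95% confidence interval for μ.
(65.50, 69.30)

z-interval (σ known):
z* = 1.960 for 95% confidence

Margin of error = z* · σ/√n = 1.960 · 10.6/√120 = 1.90

CI: (67.4 - 1.90, 67.4 + 1.90) = (65.50, 69.30)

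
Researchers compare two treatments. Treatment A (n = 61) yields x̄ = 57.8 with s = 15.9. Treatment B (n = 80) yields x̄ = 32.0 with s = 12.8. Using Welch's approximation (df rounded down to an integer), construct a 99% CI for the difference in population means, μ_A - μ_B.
(19.28, 32.32)

Difference: x̄₁ - x̄₂ = 25.80
SE = √(s₁²/n₁ + s₂²/n₂) = √(15.9²/61 + 12.8²/80) = 2.4885
df = 112.99 → 112 (Welch–Satterthwaite, rounded down)
t* = 2.620

CI: 25.80 ± 2.620 · 2.4885 = 25.80 ± 6.52 = (19.28, 32.32)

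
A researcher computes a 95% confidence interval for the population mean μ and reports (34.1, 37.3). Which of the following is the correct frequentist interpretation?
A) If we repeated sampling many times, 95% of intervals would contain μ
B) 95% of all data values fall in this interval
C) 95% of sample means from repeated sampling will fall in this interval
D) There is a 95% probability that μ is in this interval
A

A) Correct — this is the frequentist long-run coverage interpretation.
B) Wrong — a CI is about the parameter μ, not individual data values.
C) Wrong — coverage applies to intervals containing μ, not to future x̄ values.
D) Wrong — μ is fixed; the randomness lives in the interval, not in μ.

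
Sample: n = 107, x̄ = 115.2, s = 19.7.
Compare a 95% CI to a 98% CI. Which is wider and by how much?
98% CI is wider by 1.45

df = 106
95% CI: t* = 1.983, (111.42, 118.98), width = 2 · t* · s/√n = 7.55
98% CI: t* = 2.362, (110.70, 119.70), width = 2 · t* · s/√n = 9.00

The 98% CI is wider by 9.00 - 7.55 = 1.45.
Higher confidence requires a wider interval.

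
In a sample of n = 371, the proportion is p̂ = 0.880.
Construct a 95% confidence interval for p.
(0.847, 0.913)

Proportion CI:
SE = √(p̂(1-p̂)/n) = √(0.880 · 0.120 / 371) = 0.01687

z* = 1.960
Margin = z* · SE = 1.960 · 0.01687 = 0.0331

CI: 0.880 ± 0.0331 = (0.847, 0.913)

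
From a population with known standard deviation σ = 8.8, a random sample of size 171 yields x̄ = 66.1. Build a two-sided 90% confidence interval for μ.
(64.99, 67.21)

z-interval (σ known):
z* = 1.645 for 90% confidence

Margin of error = z* · σ/√n = 1.645 · 8.8/√171 = 1.11

CI: (66.1 - 1.11, 66.1 + 1.11) = (64.99, 67.21)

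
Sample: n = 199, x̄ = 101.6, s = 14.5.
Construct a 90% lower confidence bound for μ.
μ ≥ 100.28

Lower bound (one-sided):
t* = 1.286 (one-sided for 90%)
Lower bound = x̄ - t* · s/√n = 101.6 - 1.286 · 14.5/√199 = 100.28

We are 90% confident that μ ≥ 100.28.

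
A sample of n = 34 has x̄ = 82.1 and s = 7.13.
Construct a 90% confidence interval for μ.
(80.03, 84.17)

t-interval (σ unknown):
df = n - 1 = 33
t* = 1.692 for 90% confidence

Margin of error = t* · s/√n = 1.692 · 7.13/√34 = 2.07

CI: (80.03, 84.17)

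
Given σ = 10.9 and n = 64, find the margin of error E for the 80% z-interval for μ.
Margin of error = 1.75

Margin of error = z* · σ/√n
= 1.282 · 10.9/√64
= 1.282 · 10.9/8.0000
= 1.75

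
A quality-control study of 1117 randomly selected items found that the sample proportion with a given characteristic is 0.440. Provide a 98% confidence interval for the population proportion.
(0.405, 0.475)

Proportion CI:
SE = √(p̂(1-p̂)/n) = √(0.440 · 0.560 / 1117) = 0.01485

z* = 2.326
Margin = z* · SE = 2.326 · 0.01485 = 0.0345

CI: 0.440 ± 0.0345 = (0.405, 0.475)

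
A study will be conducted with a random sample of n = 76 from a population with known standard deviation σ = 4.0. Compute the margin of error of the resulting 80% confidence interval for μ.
Margin of error = 0.59

Margin of error = z* · σ/√n
= 1.282 · 4.0/√76
= 1.282 · 4.0/8.7178
= 0.59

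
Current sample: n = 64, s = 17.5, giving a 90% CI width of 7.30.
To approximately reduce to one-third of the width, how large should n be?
n ≈ 576

CI width ∝ 1/√n
To reduce width by factor 3, need √n to grow by 3 → need 3² = 9 times as many samples.

Current: n = 64, width = 7.30
New: n = 576, width ≈ 2.40

Width reduced by factor of 7.30/2.40 = 3.04.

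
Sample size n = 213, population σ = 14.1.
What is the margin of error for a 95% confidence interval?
Margin of error = 1.89

Margin of error = z* · σ/√n
= 1.960 · 14.1/√213
= 1.960 · 14.1/14.5945
= 1.89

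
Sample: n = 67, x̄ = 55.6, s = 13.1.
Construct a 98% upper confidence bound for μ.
μ ≤ 58.95

Upper bound (one-sided):
t* = 2.095 (one-sided for 98%)
Upper bound = x̄ + t* · s/√n = 55.6 + 2.095 · 13.1/√67 = 58.95

We are 98% confident that μ ≤ 58.95.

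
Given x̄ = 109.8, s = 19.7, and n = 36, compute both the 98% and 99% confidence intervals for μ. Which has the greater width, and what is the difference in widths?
99% CI is wider by 1.88

df = 35
98% CI: t* = 2.438, (101.80, 117.80), width = 2 · t* · s/√n = 16.01
99% CI: t* = 2.724, (100.86, 118.74), width = 2 · t* · s/√n = 17.89

The 99% CI is wider by 17.89 - 16.01 = 1.88.
Higher confidence requires a wider interval.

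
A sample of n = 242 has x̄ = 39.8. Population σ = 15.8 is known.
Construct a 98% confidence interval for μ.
(37.44, 42.16)

z-interval (σ known):
z* = 2.326 for 98% confidence

Margin of error = z* · σ/√n = 2.326 · 15.8/√242 = 2.36

CI: (39.8 - 2.36, 39.8 + 2.36) = (37.44, 42.16)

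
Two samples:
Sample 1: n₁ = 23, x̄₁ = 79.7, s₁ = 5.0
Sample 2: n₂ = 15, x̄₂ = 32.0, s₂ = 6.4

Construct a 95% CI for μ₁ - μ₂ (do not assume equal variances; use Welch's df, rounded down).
(43.67, 51.73)

Difference: x̄₁ - x̄₂ = 47.70
SE = √(s₁²/n₁ + s₂²/n₂) = √(5.0²/23 + 6.4²/15) = 1.9539
df = 24.86 → 24 (Welch–Satterthwaite, rounded down)
t* = 2.064

CI: 47.70 ± 2.064 · 1.9539 = 47.70 ± 4.03 = (43.67, 51.73)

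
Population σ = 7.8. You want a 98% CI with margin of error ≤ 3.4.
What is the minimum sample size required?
n ≥ 29

For margin E ≤ 3.4:
n ≥ (z* · σ / E)²
n ≥ (2.326 · 7.8 / 3.4)²
n ≥ 28.47

Minimum n = 29 (rounding up)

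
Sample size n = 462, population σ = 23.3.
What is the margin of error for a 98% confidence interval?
Margin of error = 2.52

Margin of error = z* · σ/√n
= 2.326 · 23.3/√462
= 2.326 · 23.3/21.4942
= 2.52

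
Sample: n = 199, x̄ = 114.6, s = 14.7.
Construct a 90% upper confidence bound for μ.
μ ≤ 115.94

Upper bound (one-sided):
t* = 1.286 (one-sided for 90%)
Upper bound = x̄ + t* · s/√n = 114.6 + 1.286 · 14.7/√199 = 115.94

We are 90% confident that μ ≤ 115.94.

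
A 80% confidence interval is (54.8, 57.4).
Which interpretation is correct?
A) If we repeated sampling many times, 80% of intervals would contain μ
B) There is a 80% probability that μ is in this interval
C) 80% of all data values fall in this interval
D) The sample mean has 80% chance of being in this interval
A

A) Correct — this is the frequentist long-run coverage interpretation.
B) Wrong — μ is fixed; the randomness lives in the interval, not in μ.
C) Wrong — a CI is about the parameter μ, not individual data values.
D) Wrong — x̄ is observed and sits in the interval by construction.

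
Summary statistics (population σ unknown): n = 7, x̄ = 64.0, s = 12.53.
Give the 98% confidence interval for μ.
(49.12, 78.88)

t-interval (σ unknown):
df = n - 1 = 6
t* = 3.143 for 98% confidence

Margin of error = t* · s/√n = 3.143 · 12.53/√7 = 14.88

CI: (49.12, 78.88)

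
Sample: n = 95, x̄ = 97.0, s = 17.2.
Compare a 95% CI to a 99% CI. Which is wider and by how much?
99% CI is wider by 2.27

df = 94
95% CI: t* = 1.986, (93.50, 100.50), width = 2 · t* · s/√n = 7.01
99% CI: t* = 2.629, (92.36, 101.64), width = 2 · t* · s/√n = 9.28

The 99% CI is wider by 9.28 - 7.01 = 2.27.
Higher confidence requires a wider interval.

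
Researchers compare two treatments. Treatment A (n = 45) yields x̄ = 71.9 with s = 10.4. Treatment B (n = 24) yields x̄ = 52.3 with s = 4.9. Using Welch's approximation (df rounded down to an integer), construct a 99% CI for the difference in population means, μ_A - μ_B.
(14.71, 24.49)

Difference: x̄₁ - x̄₂ = 19.60
SE = √(s₁²/n₁ + s₂²/n₂) = √(10.4²/45 + 4.9²/24) = 1.8450
df = 66.28 → 66 (Welch–Satterthwaite, rounded down)
t* = 2.652

CI: 19.60 ± 2.652 · 1.8450 = 19.60 ± 4.89 = (14.71, 24.49)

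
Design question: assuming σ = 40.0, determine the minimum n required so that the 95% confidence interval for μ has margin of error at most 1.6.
n ≥ 2401

For margin E ≤ 1.6:
n ≥ (z* · σ / E)²
n ≥ (1.960 · 40.0 / 1.6)²
n ≥ 2401.00

Minimum n = 2401 (rounding up)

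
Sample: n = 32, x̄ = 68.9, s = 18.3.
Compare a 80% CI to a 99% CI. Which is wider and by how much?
99% CI is wider by 9.28

df = 31
80% CI: t* = 1.309, (64.67, 73.13), width = 2 · t* · s/√n = 8.47
99% CI: t* = 2.744, (60.02, 77.78), width = 2 · t* · s/√n = 17.75

The 99% CI is wider by 17.75 - 8.47 = 9.28.
Higher confidence requires a wider interval.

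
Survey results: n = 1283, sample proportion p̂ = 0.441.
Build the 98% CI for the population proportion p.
(0.409, 0.473)

Proportion CI:
SE = √(p̂(1-p̂)/n) = √(0.441 · 0.559 / 1283) = 0.01386

z* = 2.326
Margin = z* · SE = 2.326 · 0.01386 = 0.0322

CI: 0.441 ± 0.0322 = (0.409, 0.473)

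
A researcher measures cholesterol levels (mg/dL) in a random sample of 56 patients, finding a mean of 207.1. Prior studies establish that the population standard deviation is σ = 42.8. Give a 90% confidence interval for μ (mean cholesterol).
(197.69, 216.51)

z-interval (σ known):
z* = 1.645 for 90% confidence

Margin of error = z* · σ/√n = 1.645 · 42.8/√56 = 9.41

CI: (207.1 - 9.41, 207.1 + 9.41) = (197.69, 216.51)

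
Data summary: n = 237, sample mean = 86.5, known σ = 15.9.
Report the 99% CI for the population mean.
(83.84, 89.16)

z-interval (σ known):
z* = 2.576 for 99% confidence

Margin of error = z* · σ/√n = 2.576 · 15.9/√237 = 2.66

CI: (86.5 - 2.66, 86.5 + 2.66) = (83.84, 89.16)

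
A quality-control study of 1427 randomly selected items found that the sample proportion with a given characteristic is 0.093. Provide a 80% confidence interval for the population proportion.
(0.083, 0.103)

Proportion CI:
SE = √(p̂(1-p̂)/n) = √(0.093 · 0.907 / 1427) = 0.00769

z* = 1.282
Margin = z* · SE = 1.282 · 0.00769 = 0.0099

CI: 0.093 ± 0.0099 = (0.083, 0.103)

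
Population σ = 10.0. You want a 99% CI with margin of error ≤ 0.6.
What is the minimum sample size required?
n ≥ 1844

For margin E ≤ 0.6:
n ≥ (z* · σ / E)²
n ≥ (2.576 · 10.0 / 0.6)²
n ≥ 1843.27

Minimum n = 1844 (rounding up)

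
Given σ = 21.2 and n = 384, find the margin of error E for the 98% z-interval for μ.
Margin of error = 2.52

Margin of error = z* · σ/√n
= 2.326 · 21.2/√384
= 2.326 · 21.2/19.5959
= 2.52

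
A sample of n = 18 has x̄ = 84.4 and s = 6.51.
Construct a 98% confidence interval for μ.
(80.46, 88.34)

t-interval (σ unknown):
df = n - 1 = 17
t* = 2.567 for 98% confidence

Margin of error = t* · s/√n = 2.567 · 6.51/√18 = 3.94

CI: (80.46, 88.34)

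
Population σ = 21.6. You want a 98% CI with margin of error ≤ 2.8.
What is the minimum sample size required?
n ≥ 322

For margin E ≤ 2.8:
n ≥ (z* · σ / E)²
n ≥ (2.326 · 21.6 / 2.8)²
n ≥ 321.97

Minimum n = 322 (rounding up)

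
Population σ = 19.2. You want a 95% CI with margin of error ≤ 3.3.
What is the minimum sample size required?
n ≥ 131

For margin E ≤ 3.3:
n ≥ (z* · σ / E)²
n ≥ (1.960 · 19.2 / 3.3)²
n ≥ 130.04

Minimum n = 131 (rounding up)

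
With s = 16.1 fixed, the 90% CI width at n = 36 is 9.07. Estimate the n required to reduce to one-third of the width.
n ≈ 324

CI width ∝ 1/√n
To reduce width by factor 3, need √n to grow by 3 → need 3² = 9 times as many samples.

Current: n = 36, width = 9.07
New: n = 324, width ≈ 2.95

Width reduced by factor of 9.07/2.95 = 3.07.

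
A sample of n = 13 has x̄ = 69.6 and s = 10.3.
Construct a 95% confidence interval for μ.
(63.38, 75.82)

t-interval (σ unknown):
df = n - 1 = 12
t* = 2.179 for 95% confidence

Margin of error = t* · s/√n = 2.179 · 10.3/√13 = 6.22

CI: (63.38, 75.82)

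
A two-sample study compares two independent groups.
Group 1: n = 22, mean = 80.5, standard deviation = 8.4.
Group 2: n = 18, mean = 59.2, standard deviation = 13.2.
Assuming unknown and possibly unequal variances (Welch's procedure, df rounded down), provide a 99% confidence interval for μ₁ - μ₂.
(11.35, 31.25)

Difference: x̄₁ - x̄₂ = 21.30
SE = √(s₁²/n₁ + s₂²/n₂) = √(8.4²/22 + 13.2²/18) = 3.5899
df = 27.67 → 27 (Welch–Satterthwaite, rounded down)
t* = 2.771

CI: 21.30 ± 2.771 · 3.5899 = 21.30 ± 9.95 = (11.35, 31.25)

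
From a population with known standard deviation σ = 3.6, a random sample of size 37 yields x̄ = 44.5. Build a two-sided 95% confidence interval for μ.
(43.34, 45.66)

z-interval (σ known):
z* = 1.960 for 95% confidence

Margin of error = z* · σ/√n = 1.960 · 3.6/√37 = 1.16

CI: (44.5 - 1.16, 44.5 + 1.16) = (43.34, 45.66)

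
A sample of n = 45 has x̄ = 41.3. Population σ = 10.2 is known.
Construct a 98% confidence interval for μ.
(37.76, 44.84)

z-interval (σ known):
z* = 2.326 for 98% confidence

Margin of error = z* · σ/√n = 2.326 · 10.2/√45 = 3.54

CI: (41.3 - 3.54, 41.3 + 3.54) = (37.76, 44.84)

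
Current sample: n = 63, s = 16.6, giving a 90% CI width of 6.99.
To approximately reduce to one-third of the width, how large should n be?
n ≈ 567

CI width ∝ 1/√n
To reduce width by factor 3, need √n to grow by 3 → need 3² = 9 times as many samples.

Current: n = 63, width = 6.99
New: n = 567, width ≈ 2.30

Width reduced by factor of 6.99/2.30 = 3.04.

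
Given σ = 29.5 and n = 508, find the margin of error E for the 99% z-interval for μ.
Margin of error = 3.37

Margin of error = z* · σ/√n
= 2.576 · 29.5/√508
= 2.576 · 29.5/22.5389
= 3.37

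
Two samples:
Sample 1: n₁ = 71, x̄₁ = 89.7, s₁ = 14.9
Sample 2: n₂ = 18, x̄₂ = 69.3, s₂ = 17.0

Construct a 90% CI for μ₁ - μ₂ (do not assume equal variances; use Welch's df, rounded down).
(12.91, 27.89)

Difference: x̄₁ - x̄₂ = 20.40
SE = √(s₁²/n₁ + s₂²/n₂) = √(14.9²/71 + 17.0²/18) = 4.3798
df = 24.04 → 24 (Welch–Satterthwaite, rounded down)
t* = 1.711

CI: 20.40 ± 1.711 · 4.3798 = 20.40 ± 7.49 = (12.91, 27.89)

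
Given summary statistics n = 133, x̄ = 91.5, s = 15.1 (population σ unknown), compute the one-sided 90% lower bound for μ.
μ ≥ 89.81

Lower bound (one-sided):
t* = 1.288 (one-sided for 90%)
Lower bound = x̄ - t* · s/√n = 91.5 - 1.288 · 15.1/√133 = 89.81

We are 90% confident that μ ≥ 89.81.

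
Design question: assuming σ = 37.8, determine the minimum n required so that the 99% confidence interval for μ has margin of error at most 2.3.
n ≥ 1793

For margin E ≤ 2.3:
n ≥ (z* · σ / E)²
n ≥ (2.576 · 37.8 / 2.3)²
n ≥ 1792.34

Minimum n = 1793 (rounding up)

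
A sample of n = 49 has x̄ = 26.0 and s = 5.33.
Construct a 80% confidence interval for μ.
(25.01, 26.99)

t-interval (σ unknown):
df = n - 1 = 48
t* = 1.299 for 80% confidence

Margin of error = t* · s/√n = 1.299 · 5.33/√49 = 0.99

CI: (25.01, 26.99)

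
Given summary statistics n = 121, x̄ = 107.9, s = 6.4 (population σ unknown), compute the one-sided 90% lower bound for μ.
μ ≥ 107.15

Lower bound (one-sided):
t* = 1.289 (one-sided for 90%)
Lower bound = x̄ - t* · s/√n = 107.9 - 1.289 · 6.4/√121 = 107.15

We are 90% confident that μ ≥ 107.15.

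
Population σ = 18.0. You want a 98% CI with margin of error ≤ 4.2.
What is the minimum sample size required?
n ≥ 100

For margin E ≤ 4.2:
n ≥ (z* · σ / E)²
n ≥ (2.326 · 18.0 / 4.2)²
n ≥ 99.37

Minimum n = 100 (rounding up)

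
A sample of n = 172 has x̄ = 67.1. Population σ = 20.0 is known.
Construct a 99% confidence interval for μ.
(63.17, 71.03)

z-interval (σ known):
z* = 2.576 for 99% confidence

Margin of error = z* · σ/√n = 2.576 · 20.0/√172 = 3.93

CI: (67.1 - 3.93, 67.1 + 3.93) = (63.17, 71.03)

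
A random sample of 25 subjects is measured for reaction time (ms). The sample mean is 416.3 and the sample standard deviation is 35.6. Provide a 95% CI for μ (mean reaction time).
(401.60, 431.00)

t-interval (σ unknown):
df = n - 1 = 24
t* = 2.064 for 95% confidence

Margin of error = t* · s/√n = 2.064 · 35.6/√25 = 14.70

CI: (401.60, 431.00)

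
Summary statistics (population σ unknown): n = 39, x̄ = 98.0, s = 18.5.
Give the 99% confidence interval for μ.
(89.97, 106.03)

t-interval (σ unknown):
df = n - 1 = 38
t* = 2.712 for 99% confidence

Margin of error = t* · s/√n = 2.712 · 18.5/√39 = 8.03

CI: (89.97, 106.03)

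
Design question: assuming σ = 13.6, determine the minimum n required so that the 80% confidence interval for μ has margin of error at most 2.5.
n ≥ 49

For margin E ≤ 2.5:
n ≥ (z* · σ / E)²
n ≥ (1.282 · 13.6 / 2.5)²
n ≥ 48.64

Minimum n = 49 (rounding up)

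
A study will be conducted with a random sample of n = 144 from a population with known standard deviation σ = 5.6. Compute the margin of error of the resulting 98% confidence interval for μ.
Margin of error = 1.09

Margin of error = z* · σ/√n
= 2.326 · 5.6/√144
= 2.326 · 5.6/12.0000
= 1.09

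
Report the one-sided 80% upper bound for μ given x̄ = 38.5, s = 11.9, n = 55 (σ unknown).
μ ≤ 39.86

Upper bound (one-sided):
t* = 0.848 (one-sided for 80%)
Upper bound = x̄ + t* · s/√n = 38.5 + 0.848 · 11.9/√55 = 39.86

We are 80% confident that μ ≤ 39.86.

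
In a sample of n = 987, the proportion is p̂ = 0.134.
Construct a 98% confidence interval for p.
(0.109, 0.159)

Proportion CI:
SE = √(p̂(1-p̂)/n) = √(0.134 · 0.866 / 987) = 0.01084

z* = 2.326
Margin = z* · SE = 2.326 · 0.01084 = 0.0252

CI: 0.134 ± 0.0252 = (0.109, 0.159)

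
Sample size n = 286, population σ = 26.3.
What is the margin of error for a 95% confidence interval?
Margin of error = 3.05

Margin of error = z* · σ/√n
= 1.960 · 26.3/√286
= 1.960 · 26.3/16.9115
= 3.05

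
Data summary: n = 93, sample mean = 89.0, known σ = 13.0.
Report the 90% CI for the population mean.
(86.78, 91.22)

z-interval (σ known):
z* = 1.645 for 90% confidence

Margin of error = z* · σ/√n = 1.645 · 13.0/√93 = 2.22

CI: (89.0 - 2.22, 89.0 + 2.22) = (86.78, 91.22)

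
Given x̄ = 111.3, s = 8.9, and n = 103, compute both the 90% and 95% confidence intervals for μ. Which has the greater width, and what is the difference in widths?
95% CI is wider by 0.57

df = 102
90% CI: t* = 1.660, (109.84, 112.76), width = 2 · t* · s/√n = 2.91
95% CI: t* = 1.983, (109.56, 113.04), width = 2 · t* · s/√n = 3.48

The 95% CI is wider by 3.48 - 2.91 = 0.57.
Higher confidence requires a wider interval.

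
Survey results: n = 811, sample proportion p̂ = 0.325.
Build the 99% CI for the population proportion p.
(0.283, 0.367)

Proportion CI:
SE = √(p̂(1-p̂)/n) = √(0.325 · 0.675 / 811) = 0.01645

z* = 2.576
Margin = z* · SE = 2.576 · 0.01645 = 0.0424

CI: 0.325 ± 0.0424 = (0.283, 0.367)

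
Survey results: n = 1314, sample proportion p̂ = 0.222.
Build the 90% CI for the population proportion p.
(0.203, 0.241)

Proportion CI:
SE = √(p̂(1-p̂)/n) = √(0.222 · 0.778 / 1314) = 0.01146

z* = 1.645
Margin = z* · SE = 1.645 · 0.01146 = 0.0189

CI: 0.222 ± 0.0189 = (0.203, 0.241)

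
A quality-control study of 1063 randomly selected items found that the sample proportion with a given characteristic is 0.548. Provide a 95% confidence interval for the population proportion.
(0.518, 0.578)

Proportion CI:
SE = √(p̂(1-p̂)/n) = √(0.548 · 0.452 / 1063) = 0.01526

z* = 1.960
Margin = z* · SE = 1.960 · 0.01526 = 0.0299

CI: 0.548 ± 0.0299 = (0.518, 0.578)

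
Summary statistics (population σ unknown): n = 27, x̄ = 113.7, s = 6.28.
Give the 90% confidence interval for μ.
(111.64, 115.76)

t-interval (σ unknown):
df = n - 1 = 26
t* = 1.706 for 90% confidence

Margin of error = t* · s/√n = 1.706 · 6.28/√27 = 2.06

CI: (111.64, 115.76)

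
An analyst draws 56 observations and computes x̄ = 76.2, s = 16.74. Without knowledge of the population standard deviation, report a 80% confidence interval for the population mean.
(73.30, 79.10)

t-interval (σ unknown):
df = n - 1 = 55
t* = 1.297 for 80% confidence

Margin of error = t* · s/√n = 1.297 · 16.74/√56 = 2.90

CI: (73.30, 79.10)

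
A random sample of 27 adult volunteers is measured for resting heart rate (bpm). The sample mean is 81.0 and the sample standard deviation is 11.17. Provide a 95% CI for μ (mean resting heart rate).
(76.58, 85.42)

t-interval (σ unknown):
df = n - 1 = 26
t* = 2.056 for 95% confidence

Margin of error = t* · s/√n = 2.056 · 11.17/√27 = 4.42

CI: (76.58, 85.42)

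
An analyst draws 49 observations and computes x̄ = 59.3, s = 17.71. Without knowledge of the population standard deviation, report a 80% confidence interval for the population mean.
(56.01, 62.59)

t-interval (σ unknown):
df = n - 1 = 48
t* = 1.299 for 80% confidence

Margin of error = t* · s/√n = 1.299 · 17.71/√49 = 3.29

CI: (56.01, 62.59)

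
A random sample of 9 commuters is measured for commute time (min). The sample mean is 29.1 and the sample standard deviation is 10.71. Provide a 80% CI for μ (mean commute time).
(24.11, 34.09)

t-interval (σ unknown):
df = n - 1 = 8
t* = 1.397 for 80% confidence

Margin of error = t* · s/√n = 1.397 · 10.71/√9 = 4.99

CI: (24.11, 34.09)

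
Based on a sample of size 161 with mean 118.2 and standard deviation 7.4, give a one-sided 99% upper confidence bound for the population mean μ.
μ ≤ 119.57

Upper bound (one-sided):
t* = 2.350 (one-sided for 99%)
Upper bound = x̄ + t* · s/√n = 118.2 + 2.350 · 7.4/√161 = 119.57

We are 99% confident that μ ≤ 119.57.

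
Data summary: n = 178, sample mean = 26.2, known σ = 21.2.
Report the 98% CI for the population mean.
(22.50, 29.90)

z-interval (σ known):
z* = 2.326 for 98% confidence

Margin of error = z* · σ/√n = 2.326 · 21.2/√178 = 3.70

CI: (26.2 - 3.70, 26.2 + 3.70) = (22.50, 29.90)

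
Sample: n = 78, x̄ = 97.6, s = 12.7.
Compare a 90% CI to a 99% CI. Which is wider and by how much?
99% CI is wider by 2.81

df = 77
90% CI: t* = 1.665, (95.21, 99.99), width = 2 · t* · s/√n = 4.79
99% CI: t* = 2.641, (93.80, 101.40), width = 2 · t* · s/√n = 7.60

The 99% CI is wider by 7.60 - 4.79 = 2.81.
Higher confidence requires a wider interval.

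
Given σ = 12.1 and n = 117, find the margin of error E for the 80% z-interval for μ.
Margin of error = 1.43

Margin of error = z* · σ/√n
= 1.282 · 12.1/√117
= 1.282 · 12.1/10.8167
= 1.43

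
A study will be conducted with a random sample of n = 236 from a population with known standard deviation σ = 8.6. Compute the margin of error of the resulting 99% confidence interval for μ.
Margin of error = 1.44

Margin of error = z* · σ/√n
= 2.576 · 8.6/√236
= 2.576 · 8.6/15.3623
= 1.44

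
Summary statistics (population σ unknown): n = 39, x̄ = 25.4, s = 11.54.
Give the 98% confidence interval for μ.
(20.91, 29.89)

t-interval (σ unknown):
df = n - 1 = 38
t* = 2.429 for 98% confidence

Margin of error = t* · s/√n = 2.429 · 11.54/√39 = 4.49

CI: (20.91, 29.89)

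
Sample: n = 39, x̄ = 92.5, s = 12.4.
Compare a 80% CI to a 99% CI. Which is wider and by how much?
99% CI is wider by 5.59

df = 38
80% CI: t* = 1.304, (89.91, 95.09), width = 2 · t* · s/√n = 5.18
99% CI: t* = 2.712, (87.12, 97.88), width = 2 · t* · s/√n = 10.77

The 99% CI is wider by 10.77 - 5.18 = 5.59.
Higher confidence requires a wider interval.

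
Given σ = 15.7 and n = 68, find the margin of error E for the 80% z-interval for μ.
Margin of error = 2.44

Margin of error = z* · σ/√n
= 1.282 · 15.7/√68
= 1.282 · 15.7/8.2462
= 2.44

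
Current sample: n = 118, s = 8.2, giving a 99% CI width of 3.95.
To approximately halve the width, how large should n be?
n ≈ 472

CI width ∝ 1/√n
To reduce width by factor 2, need √n to grow by 2 → need 2² = 4 times as many samples.

Current: n = 118, width = 3.95
New: n = 472, width ≈ 1.95

Width reduced by factor of 3.95/1.95 = 2.03.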